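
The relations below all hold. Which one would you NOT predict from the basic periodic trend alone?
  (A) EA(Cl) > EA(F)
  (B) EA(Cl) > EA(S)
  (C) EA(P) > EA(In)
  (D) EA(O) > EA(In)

(A)

The general trend: electron affinity increases across a period and decreases down a group.
(A) Cl (period 3, group 17) vs F (period 2, group 17): the stated order contradicts the simple trend.
(B) Cl (period 3, group 17) vs S (period 3, group 16): the stated order agrees with the simple trend.
(C) P (period 3, group 15) vs In (period 5, group 13): the stated order agrees with the simple trend.
(D) O (period 2, group 16) vs In (period 5, group 13): the stated order agrees with the simple trend.
The exception is (A): F's small 2p subshell makes the incoming electron feel strong e⁻–e⁻ repulsion, so Cl actually releases more energy on gaining an electron.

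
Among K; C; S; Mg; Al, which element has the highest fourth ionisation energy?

The fourth ionization energy removes an electron from the +3 ion. For each element: K³⁺ is already 2 electrons into the core; C³⁺ still has 1 valence electron; S³⁺ still has 3 valence electrons; Mg³⁺ is already 1 electron into the core; Al³⁺ is the bare [Ne] core.
Usually core removal costs more than valence removal, but here the competition is close: a tightly held n=2 valence electron can cost more to remove than an n=3 core electron, so the actual values have to decide it.
Valence configurations: C³⁺ [He]2s¹, S³⁺ [Ne]3s²3p¹.
Approximate IE_4 values (kJ/mol): K 5877, C 6223, S 4556, Mg 10543, Al 11577.
Overall IE_4 order: S < K < C < Mg < Al.

Al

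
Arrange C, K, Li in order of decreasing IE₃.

Li > C > K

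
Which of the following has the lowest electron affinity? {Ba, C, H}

Ba

EA tends to increase across a period and decrease down a group, though the pattern is less regular than for IE or radius.
Neither a single period nor a single group — weigh both effects.
H > Ba: period and group pull opposite ways; the down-group shift dominates (73 vs 14 kJ/mol).
C > H: period and group pull opposite ways; the across-period shift dominates (122 vs 73 kJ/mol).
Tabulated electron affinity (kJ/mol): H 73, C 122, Ba 14.
The lowest electron affinity among these belongs to Ba.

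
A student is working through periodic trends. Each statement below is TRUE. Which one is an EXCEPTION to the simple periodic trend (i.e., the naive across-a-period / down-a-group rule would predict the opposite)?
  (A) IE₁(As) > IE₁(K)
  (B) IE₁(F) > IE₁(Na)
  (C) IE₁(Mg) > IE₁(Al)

The general trend: first ionization energy increases across a period and decreases down a group.
(A) As (period 4, group 15) vs K (period 4, group 1): the stated order agrees with the simple trend.
(B) F (period 2, group 17) vs Na (period 3, group 1): the stated order agrees with the simple trend.
(C) Mg (period 3, group 2) vs Al (period 3, group 13): the stated order contradicts the simple trend.
The exception is (C): Al's single 3p electron is easier to remove than one from Mg's filled 3s².

(C)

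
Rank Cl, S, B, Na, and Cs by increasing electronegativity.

Cs, Na, B, S, Cl

B is in period 2, group 13; Na is in period 3, group 1; S is in period 3, group 16; Cl is in period 3, group 17; Cs is in period 6, group 1.
EN rises left→right (higher Z_eff, smaller atoms) and falls top→bottom (larger, more shielded atoms).
Here both period and group differ, so the two effects have to be weighed against each other.
Na > Cs: they share group 1; the group trend gives Na the larger value.
B > Na: relative to Na, both the across-period and down-group shifts push B's electronegativity up.
S > B: the two effects oppose for this pair; the across-period effect wins (2.58 vs 2.04).
Cl > S: both are in period 3; the period trend gives Cl the larger value.
Tabulated electronegativity (Pauling): B 2.04, Na 0.93, S 2.58, Cl 3.16, Cs 0.79.
So from lowest to highest: Cs < Na < B < S < Cl.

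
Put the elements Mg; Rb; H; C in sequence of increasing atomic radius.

H is in period 1, group 1; C is in period 2, group 14; Mg is in period 3, group 2; Rb is in period 5, group 1.
Across a period the added protons contract the valence shell; down a group each new principal shell makes the atom larger.
Neither a single period nor a single group — weigh both effects.
C > H: period and group pull opposite ways; the down-group shift dominates (75 vs 32 pm).
Mg > C: relative to C, both the across-period and down-group shifts push Mg's atomic radius up.
Rb > Mg: relative to Mg, both the across-period and down-group shifts push Rb's atomic radius up.
For reference (pm): H 32, C 75, Mg 139, Rb 210.
So from smallest to largest: H < C < Mg < Rb.

H < C < Mg < Rb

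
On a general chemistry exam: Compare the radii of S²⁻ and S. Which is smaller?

Forming S²⁻ adds 2 electrons to S. More electron–electron repulsion in the same shell, with unchanged nuclear charge, lets the cloud expand.
An anion is larger than its parent atom: S²⁻ > S.

S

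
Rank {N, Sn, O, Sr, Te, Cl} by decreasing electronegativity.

EN rises left→right (higher Z_eff, smaller atoms) and falls top→bottom (larger, more shielded atoms).
Here both period and group differ, so the two effects have to be weighed against each other.
Sn > Sr: Sn lies to the right of Sr in period 5, so the across-period effect alone puts Sn higher.
Te > Sn: Te lies to the right of Sn in period 5, so the across-period effect alone puts Te higher.
N > Te: period and group pull opposite ways; the down-group shift dominates (3.04 vs 2.10).
Cl > N: period and group pull opposite ways; the across-period shift dominates (3.16 vs 3.04).
O > Cl: period and group pull opposite ways; the down-group shift dominates (3.44 vs 3.16).
Approximate values (Pauling): N 3.04, O 3.44, Cl 3.16, Sr 0.95, Sn 1.96, Te 2.10.
So from highest to lowest: O > Cl > N > Te > Sn > Sr.

O, Cl, N, Te, Sn, Sr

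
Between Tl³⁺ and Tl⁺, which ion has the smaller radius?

Tl³⁺

Both ions have Z = 81 protons, but Tl³⁺ has lost more electrons, so its remaining electrons feel a larger effective nuclear charge per electron and are pulled in more tightly.
Higher positive charge → smaller ion, so Tl⁺ > Tl³⁺.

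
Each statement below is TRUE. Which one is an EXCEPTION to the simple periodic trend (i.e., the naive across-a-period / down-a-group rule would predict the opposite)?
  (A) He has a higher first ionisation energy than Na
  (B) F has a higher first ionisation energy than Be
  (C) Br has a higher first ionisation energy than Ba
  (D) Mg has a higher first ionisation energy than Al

(D)

The general trend: first ionisation energy increases across a period and decreases down a group.
(A) He (period 1, group 18) vs Na (period 3, group 1): the stated order agrees with the simple trend.
(B) F (period 2, group 17) vs Be (period 2, group 2): the stated order agrees with the simple trend.
(C) Br (period 4, group 17) vs Ba (period 6, group 2): the stated order agrees with the simple trend.
(D) Mg (period 3, group 2) vs Al (period 3, group 13): the stated order contradicts the simple trend.
The exception is (D): Al's single 3p electron is easier to remove than one from Mg's filled 3s².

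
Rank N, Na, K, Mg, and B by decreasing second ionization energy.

Na, K, N, B, Mg

Consider each +1 ion: N⁺ still has 4 valence electrons; Na⁺ is the bare [Ne] core; K⁺ is the bare [Ar] core; Mg⁺ still has 1 valence electron; B⁺ still has 2 valence electrons.
Core electrons are held far more tightly than valence electrons, so K and Na top the IE_2 order.
Valence configurations: N⁺ [He]2s²2p², Mg⁺ [Ne]3s¹, B⁺ [He]2s².
Approximate IE_2 values (kJ/mol): N 2856, Na 4562, K 3052, Mg 1451, B 2427.
Hence IE_2: Mg < B < N < K < Na.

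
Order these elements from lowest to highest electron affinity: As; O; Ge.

As, Ge, O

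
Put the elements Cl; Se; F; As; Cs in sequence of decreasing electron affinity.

Electron affinity generally becomes more exothermic across a period toward the halogens and less exothermic down a group.
Here both period and group differ, so the two effects have to be weighed against each other.
As > Cs: relative to Cs, both the across-period and down-group shifts push As's electron affinity up.
Se > As: Se lies to the right of As in period 4, so the across-period effect alone puts Se higher.
F > Se: both effects reinforce here, so F is clearly the higher of the two.
Cl > F: this pair runs against the simple trend — see the exception note.
Note the exception: Cl has a higher electron affinity than F, contrary to the simple trend — F's small 2p subshell makes the incoming electron feel strong e⁻–e⁻ repulsion, so Cl actually releases more energy on gaining an electron.
Tabulated electron affinity (kJ/mol): F 328, Cl 349, As 78, Se 195, Cs 46.
So from highest to lowest: Cl > F > Se > As > Cs.

Cl > F > Se > As > Cs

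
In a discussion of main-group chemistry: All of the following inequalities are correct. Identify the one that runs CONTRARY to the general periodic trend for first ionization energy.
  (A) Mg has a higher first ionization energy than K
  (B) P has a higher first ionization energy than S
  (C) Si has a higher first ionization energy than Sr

(B)

The general trend: first ionization energy increases across a period and decreases down a group.
(A) Mg (period 3, group 2) vs K (period 4, group 1): the stated order agrees with the simple trend.
(B) P (period 3, group 15) vs S (period 3, group 16): the stated order contradicts the simple trend.
(C) Si (period 3, group 14) vs Sr (period 5, group 2): the stated order agrees with the simple trend.
The exception is (B): S (3p⁴) ionizes more easily than half-filled P (3p³) because the paired 3p electron in S is pushed out by e⁻–e⁻ repulsion.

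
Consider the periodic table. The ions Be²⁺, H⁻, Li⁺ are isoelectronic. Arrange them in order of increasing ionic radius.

All of these have 2 electrons, so size is governed by nuclear charge alone: the more protons, the stronger the pull on the same electron cloud, and the smaller the ion.
Nuclear charges: Be²⁺ (Z=4), Li⁺ (Z=3), H⁻ (Z=1).
Smallest to largest: Be²⁺ < Li⁺ < H⁻.

Be²⁺ < Li⁺ < H⁻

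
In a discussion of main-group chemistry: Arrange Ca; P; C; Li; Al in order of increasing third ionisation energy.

Al, P, C, Ca, Li

Consider each +2 ion: Ca²⁺ is the bare [Ar] core; P²⁺ still has 3 valence electrons; C²⁺ still has 2 valence electrons; Li²⁺ is already 1 electron into the core; Al²⁺ still has 1 valence electron.
Pulling an electron out of a noble-gas core costs far more than removing a remaining valence electron, so Ca and Li sit at the high end of IE_3.
Valence configurations: P²⁺ [Ne]3s²3p¹, C²⁺ [He]2s², Al²⁺ [Ne]3s¹.
Tabulated IE_3 (kJ/mol): Ca 4912, P 2914, C 4620, Li 11815, Al 2745.
Hence IE_3: Al < P < C < Ca < Li.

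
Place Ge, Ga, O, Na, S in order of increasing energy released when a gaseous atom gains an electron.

Ga < Na < Ge < O < S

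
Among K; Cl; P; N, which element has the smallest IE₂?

After 1 electron has been removed, what remains? K⁺ is the bare [Ar] core; Cl⁺ still has 6 valence electrons; P⁺ still has 4 valence electrons; N⁺ still has 4 valence electrons.
Pulling an electron out of a noble-gas core costs far more than removing a remaining valence electron, so K sits at the high end of IE_2.
Valence configurations: Cl⁺ [Ne]3s²3p⁴, P⁺ [Ne]3s²3p², N⁺ [He]2s²2p².
Tabulated IE_2 (kJ/mol): K 3052, Cl 2298, P 1907, N 2856.
Putting it together, IE_2: P < Cl < N < K.

P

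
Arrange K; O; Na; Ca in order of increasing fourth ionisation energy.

The fourth ionization energy removes an electron from the +3 ion. For each element: K³⁺ is already 2 electrons into the core; O³⁺ still has 3 valence electrons; Na³⁺ is already 2 electrons into the core; Ca³⁺ is already 1 electron into the core.
Usually core removal costs more than valence removal, but here the competition is close: a tightly held n=2 valence electron can cost more to remove than an n=3 core electron, so the actual values have to decide it.
Approximate IE_4 values (kJ/mol): K 5877, O 7469, Na 9543, Ca 6491.
Hence IE_4: K < Ca < O < Na.

K, Ca, O, Na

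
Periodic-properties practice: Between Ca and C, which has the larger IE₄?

Ca

After 3 electrons have been removed, what remains? Ca³⁺ is already 1 electron into the core; C³⁺ still has 1 valence electron.
Pulling an electron out of a noble-gas core costs far more than removing a remaining valence electron, so Ca sits at the high end of IE_4.
Approximate IE_4 values (kJ/mol): Ca 6491, C 6223.
So the fourth ionization energies run C < Ca.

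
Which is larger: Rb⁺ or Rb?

Rb

Forming Rb⁺ removes 1 electron from Rb. Fewer electrons for the same nuclear charge means less shielding and a higher Z_eff on the remaining electrons, and for main-group metals the entire outer shell is lost.
A cation is smaller than its parent atom: Rb⁺ < Rb.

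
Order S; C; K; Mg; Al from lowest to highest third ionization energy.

Al < S < K < C < Mg

After 2 electrons have been removed, what remains? S²⁺ still has 4 valence electrons; C²⁺ still has 2 valence electrons; K²⁺ is already 1 electron into the core; Mg²⁺ is the bare [Ne] core; Al²⁺ still has 1 valence electron.
Usually core removal costs more than valence removal, but here the competition is close: a tightly held n=2 valence electron can cost more to remove than an n=3 core electron, so the actual values have to decide it.
Valence configurations: S²⁺ [Ne]3s²3p², C²⁺ [He]2s², Al²⁺ [Ne]3s¹.
Tabulated IE_3 (kJ/mol): S 3357, C 4620, K 4420, Mg 7733, Al 2745.
Putting it together, IE_3: Al < S < K < C < Mg.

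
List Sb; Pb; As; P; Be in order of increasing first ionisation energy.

Be is in period 2, group 2; P is in period 3, group 15; As is in period 4, group 15; Sb is in period 5, group 15; Pb is in period 6, group 14.
Across a period the outer electron is held more tightly (higher IE₁); down a group it sits in a higher shell, more shielded, and comes off more easily.
Here both period and group differ, so the two effects have to be weighed against each other.
Sb > Pb: relative to Pb, both the across-period and down-group shifts push Sb's first ionization energy up.
Be > Sb: the two effects oppose for this pair; the down-group effect wins (900 vs 831 kJ/mol).
As > Be: the two effects oppose for this pair; the across-period effect wins (947 vs 900 kJ/mol).
P > As: they share group 15; the group trend gives P the larger value.
Approximate values (kJ/mol): Be 900, P 1012, As 947, Sb 831, Pb 716.
So from lowest to highest: Pb < Sb < Be < As < P.

Pb, Sb, Be, As, P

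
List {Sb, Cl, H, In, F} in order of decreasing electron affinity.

H is in period 1, group 1; F is in period 2, group 17; Cl is in period 3, group 17; In is in period 5, group 13; Sb is in period 5, group 15.
EA tends to increase across a period and decrease down a group, though the pattern is less regular than for IE or radius.
Here both period and group differ, so the two effects have to be weighed against each other.
H > In: the two effects oppose for this pair; the down-group effect wins (73 vs 29 kJ/mol).
Sb > H: the two effects oppose for this pair; the across-period effect wins (103 vs 73 kJ/mol).
F > Sb: both effects reinforce here, so F is clearly the higher of the two.
Cl > F: this pair runs against the simple trend — see the exception note.
Note the exception: Cl has a higher electron affinity than F, contrary to the simple trend — F's small 2p subshell makes the incoming electron feel strong e⁻–e⁻ repulsion, so Cl actually releases more energy on gaining an electron.
For reference (kJ/mol): H 73, F 328, Cl 349, In 29, Sb 103.
So from highest to lowest: Cl > F > Sb > H > In.

Cl > F > Sb > H > In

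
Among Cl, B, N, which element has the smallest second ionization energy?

Cl

IE_2 is the cost of taking one more electron from the +1 cation: Cl⁺ still has 6 valence electrons; B⁺ still has 2 valence electrons; N⁺ still has 4 valence electrons.
All are still removing valence electrons, so compare the +1 ions as you would atoms: IE_2 generally rises across a period (higher Z_eff) and falls down a group (larger shell), subject to the usual subshell exceptions.
Valence configurations: Cl⁺ [Ne]3s²3p⁴, B⁺ [He]2s², N⁺ [He]2s²2p².
The numbers (kJ/mol): Cl 2298, B 2427, N 2856.
Hence IE_2: Cl < B < N.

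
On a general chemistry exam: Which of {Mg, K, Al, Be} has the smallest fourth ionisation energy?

K

The fourth ionization energy removes an electron from the +3 ion. For each element: Mg³⁺ is already 1 electron into the core; K³⁺ is already 2 electrons into the core; Al³⁺ is the bare [Ne] core; Be³⁺ is already 1 electron into the core.
All of these are removing an electron from a noble-gas core or deeper; the smaller core (lower principal quantum number) is held far more tightly, and within a period the higher nuclear charge binds the same core more tightly.
Approximate IE_4 values (kJ/mol): Mg 10543, K 5877, Al 11577, Be 21007.
Hence IE_4: K < Mg < Al < Be.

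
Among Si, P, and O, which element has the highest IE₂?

O

The second ionization energy removes an electron from the +1 ion. For each element: Si⁺ still has 3 valence electrons; P⁺ still has 4 valence electrons; O⁺ still has 5 valence electrons.
All are still removing valence electrons, so compare the +1 ions as you would atoms: IE_2 generally rises across a period (higher Z_eff) and falls down a group (larger shell), subject to the usual subshell exceptions.
Valence configurations: Si⁺ [Ne]3s²3p¹, P⁺ [Ne]3s²3p², O⁺ [He]2s²2p³.
The numbers (kJ/mol): Si 1577, P 1907, O 3388.
Overall IE_2 order: Si < P < O.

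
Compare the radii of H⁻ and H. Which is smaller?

H

Forming H⁻ adds 1 electron to H. More electron–electron repulsion in the same shell, with unchanged nuclear charge, lets the cloud expand.
An anion is larger than its parent atom: H⁻ > H.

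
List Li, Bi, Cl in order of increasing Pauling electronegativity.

Li < Bi < Cl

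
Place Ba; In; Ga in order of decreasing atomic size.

Ba > In > Ga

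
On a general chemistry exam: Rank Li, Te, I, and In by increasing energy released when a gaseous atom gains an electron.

In < Li < Te < I

Li is in period 2, group 1; In is in period 5, group 13; Te is in period 5, group 16; I is in period 5, group 17.
Adding an electron releases more energy for atoms nearer the top right (short of the noble gases).
Here both period and group differ, so the two effects have to be weighed against each other.
Li > In: the two effects oppose for this pair; the down-group effect wins (60 vs 29 kJ/mol).
Te > Li: the two effects oppose for this pair; the across-period effect wins (190 vs 60 kJ/mol).
I > Te: I lies to the right of Te in period 5, so the across-period effect alone puts I higher.
For reference (kJ/mol): Li 60, In 29, Te 190, I 295.
So from lowest to highest: In < Li < Te < I.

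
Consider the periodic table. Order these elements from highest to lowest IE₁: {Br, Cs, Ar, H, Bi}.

Ar, H, Br, Bi, Cs

H is in period 1, group 1; Ar is in period 3, group 18; Br is in period 4, group 17; Cs is in period 6, group 1; Bi is in period 6, group 15.
Across a period the outer electron is held more tightly (higher IE₁); down a group it sits in a higher shell, more shielded, and comes off more easily.
These span different periods and groups, so the two trends combine.
Bi > Cs: both are in period 6; the period trend gives Bi the larger value.
Br > Bi: relative to Bi, both the across-period and down-group shifts push Br's first ionization energy up.
H > Br: period and group pull opposite ways; the down-group shift dominates (1312 vs 1140 kJ/mol).
Ar > H: period and group pull opposite ways; the across-period shift dominates (1521 vs 1312 kJ/mol).
Tabulated first ionization energy (kJ/mol): H 1312, Ar 1521, Br 1140, Cs 376, Bi 703.
So from highest to lowest: Ar > H > Br > Bi > Cs.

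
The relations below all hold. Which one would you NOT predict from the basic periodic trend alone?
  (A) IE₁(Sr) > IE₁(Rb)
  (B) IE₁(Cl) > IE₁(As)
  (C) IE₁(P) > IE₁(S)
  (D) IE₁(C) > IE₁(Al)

(C)

The general trend: first ionisation energy increases across a period and decreases down a group.
(A) Sr (period 5, group 2) vs Rb (period 5, group 1): the stated order agrees with the simple trend.
(B) Cl (period 3, group 17) vs As (period 4, group 15): the stated order agrees with the simple trend.
(C) P (period 3, group 15) vs S (period 3, group 16): the stated order contradicts the simple trend.
(D) C (period 2, group 14) vs Al (period 3, group 13): the stated order agrees with the simple trend.
The exception is (C): S (3p⁴) ionizes more easily than half-filled P (3p³) because the paired 3p electron in S is pushed out by e⁻–e⁻ repulsion.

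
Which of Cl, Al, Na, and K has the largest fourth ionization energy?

The fourth ionization energy removes an electron from the +3 ion. For each element: Cl³⁺ still has 4 valence electrons; Al³⁺ is the bare [Ne] core; Na³⁺ is already 2 electrons into the core; K³⁺ is already 2 electrons into the core.
Core electrons are held far more tightly than valence electrons, so K, Na and Al top the IE_4 order.
The numbers (kJ/mol): Cl 5159, Al 11577, Na 9543, K 5877.
Hence IE_4: Cl < K < Na < Al.

Al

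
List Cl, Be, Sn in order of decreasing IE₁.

Across a period the outer electron is held more tightly (higher IE₁); down a group it sits in a higher shell, more shielded, and comes off more easily.
Here both period and group differ, so the two effects have to be weighed against each other.
Be > Sn: period and group pull opposite ways; the down-group shift dominates (900 vs 709 kJ/mol).
Cl > Be: the two effects oppose for this pair; the across-period effect wins (1251 vs 900 kJ/mol).
Approximate values (kJ/mol): Be 900, Cl 1251, Sn 709.
So from highest to lowest: Cl > Be > Sn.

Cl > Be > Sn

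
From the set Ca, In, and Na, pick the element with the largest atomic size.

Ca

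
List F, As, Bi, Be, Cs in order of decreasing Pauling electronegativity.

F, As, Bi, Be, Cs

Electronegativity increases across a period and decreases down a group, tracking effective nuclear charge and atomic size.
These span different periods and groups, so the two trends combine.
Be > Cs: relative to Cs, both the across-period and down-group shifts push Be's electronegativity up.
Bi > Be: the two effects oppose for this pair; the across-period effect wins (2.02 vs 1.57).
As > Bi: As sits above Bi in group 15, so the down-group effect alone puts As higher.
F > As: relative to As, both the across-period and down-group shifts push F's electronegativity up.
Tabulated electronegativity (Pauling): Be 1.57, F 3.98, As 2.18, Cs 0.79, Bi 2.02.
So from highest to lowest: F > As > Bi > Be > Cs.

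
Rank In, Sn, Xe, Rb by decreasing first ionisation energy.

Xe > Sn > In > Rb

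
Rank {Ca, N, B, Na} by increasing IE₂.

Ca < B < N < Na

The second ionization energy removes an electron from the +1 ion. For each element: Ca⁺ still has 1 valence electron; N⁺ still has 4 valence electrons; B⁺ still has 2 valence electrons; Na⁺ is the bare [Ne] core.
Core electrons are held far more tightly than valence electrons, so Na tops the IE_2 order.
Valence configurations: Ca⁺ [Ar]4s¹, N⁺ [He]2s²2p², B⁺ [He]2s².
Tabulated IE_2 (kJ/mol): Ca 1145, N 2856, B 2427, Na 4562.
Overall IE_2 order: Ca < B < N < Na.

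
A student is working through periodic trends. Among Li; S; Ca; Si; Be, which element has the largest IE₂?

Li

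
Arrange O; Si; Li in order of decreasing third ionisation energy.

Li > O > Si

Consider each +2 ion: O²⁺ still has 4 valence electrons; Si²⁺ still has 2 valence electrons; Li²⁺ is already 1 electron into the core.
Breaking into a closed-shell core is much more expensive than removing a leftover valence electron — Li has the largest IE_3 here.
Valence configurations: O²⁺ [He]2s²2p², Si²⁺ [Ne]3s².
Approximate IE_3 values (kJ/mol): O 5300, Si 3232, Li 11815.
Overall IE_3 order: Si < O < Li.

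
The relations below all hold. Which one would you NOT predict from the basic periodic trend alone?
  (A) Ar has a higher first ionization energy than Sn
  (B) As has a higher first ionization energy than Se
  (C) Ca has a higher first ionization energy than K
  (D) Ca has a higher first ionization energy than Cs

(B)

The general trend: first ionization energy increases across a period and decreases down a group.
(A) Ar (period 3, group 18) vs Sn (period 5, group 14): the stated order agrees with the simple trend.
(B) As (period 4, group 15) vs Se (period 4, group 16): the stated order contradicts the simple trend.
(C) Ca (period 4, group 2) vs K (period 4, group 1): the stated order agrees with the simple trend.
(D) Ca (period 4, group 2) vs Cs (period 6, group 1): the stated order agrees with the simple trend.
The exception is (B): Se (4p⁴) ionizes more easily than half-filled As (4p³).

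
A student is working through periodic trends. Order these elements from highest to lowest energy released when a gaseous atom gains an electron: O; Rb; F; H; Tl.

H is in period 1, group 1; O is in period 2, group 16; F is in period 2, group 17; Rb is in period 5, group 1; Tl is in period 6, group 13.
Adding an electron releases more energy for atoms nearer the top right (short of the noble gases).
These span different periods and groups, so the two trends combine.
Rb > Tl: period and group pull opposite ways; the down-group shift dominates (47 vs 19 kJ/mol).
H > Rb: H sits above Rb in group 1, so the down-group effect alone puts H higher.
O > H: the two effects oppose for this pair; the across-period effect wins (141 vs 73 kJ/mol).
F > O: both are in period 2; the period trend gives F the larger value.
Approximate values (kJ/mol): H 73, O 141, F 328, Rb 47, Tl 19.
So from highest to lowest: F > O > H > Rb > Tl.

F > O > H > Rb > Tl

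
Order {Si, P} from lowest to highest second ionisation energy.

Si, P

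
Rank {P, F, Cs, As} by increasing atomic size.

F is in period 2, group 17; P is in period 3, group 15; As is in period 4, group 15; Cs is in period 6, group 1.
Moving right in a period, electrons are added to the same shell under a stronger nuclear pull, so atoms get smaller; moving down, a new shell is opened and atoms get larger.
These span different periods and groups, so the two trends combine.
P > F: relative to F, both the across-period and down-group shifts push P's atomic radius up.
As > P: they share group 15; the group trend gives As the larger value.
Cs > As: both effects reinforce here, so Cs is clearly the larger of the two.
For reference (pm): F 64, P 111, As 121, Cs 232.
So from smallest to largest: F < P < As < Cs.

F < P < As < Cs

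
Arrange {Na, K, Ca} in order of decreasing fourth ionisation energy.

Na, Ca, K

The fourth ionization energy removes an electron from the +3 ion. For each element: Na³⁺ is already 2 electrons into the core; K³⁺ is already 2 electrons into the core; Ca³⁺ is already 1 electron into the core.
All of these are removing an electron from a noble-gas core or deeper; the smaller core (lower principal quantum number) is held far more tightly, and within a period the higher nuclear charge binds the same core more tightly.
Tabulated IE_4 (kJ/mol): Na 9543, K 5877, Ca 6491.
So the fourth ionization energies run K < Ca < Na.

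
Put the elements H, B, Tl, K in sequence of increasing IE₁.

K < Tl < B < H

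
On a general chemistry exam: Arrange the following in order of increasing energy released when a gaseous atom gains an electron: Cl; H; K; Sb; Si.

K < H < Sb < Si < Cl

H is in period 1, group 1; Si is in period 3, group 14; Cl is in period 3, group 17; K is in period 4, group 1; Sb is in period 5, group 15.
Electron affinity generally becomes more exothermic across a period toward the halogens and less exothermic down a group.
Here both period and group differ, so the two effects have to be weighed against each other.
H > K: H sits above K in group 1, so the down-group effect alone puts H higher.
Sb > H: period and group pull opposite ways; the across-period shift dominates (103 vs 73 kJ/mol).
Si > Sb: the two effects oppose for this pair; the down-group effect wins (134 vs 103 kJ/mol).
Cl > Si: Cl lies to the right of Si in period 3, so the across-period effect alone puts Cl higher.
Approximate values (kJ/mol): H 73, Si 134, Cl 349, K 48, Sb 103.
So from lowest to highest: K < H < Sb < Si < Cl.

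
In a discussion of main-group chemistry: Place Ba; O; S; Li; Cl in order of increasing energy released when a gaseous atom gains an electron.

Ba < Li < O < S < Cl

Li is in period 2, group 1; O is in period 2, group 16; S is in period 3, group 16; Cl is in period 3, group 17; Ba is in period 6, group 2.
EA tends to increase across a period and decrease down a group, though the pattern is less regular than for IE or radius.
Neither a single period nor a single group — weigh both effects.
Li > Ba: period and group pull opposite ways; the down-group shift dominates (60 vs 14 kJ/mol).
O > Li: O lies to the right of Li in period 2, so the across-period effect alone puts O higher.
S > O: this pair runs against the simple trend — see the exception note.
Cl > S: both are in period 3; the period trend gives Cl the larger value.
Note the exception: S has a higher electron affinity than O, contrary to the simple trend — the compact 2p subshell of O repels the added electron more than S's larger 3p does.
Tabulated electron affinity (kJ/mol): Li 60, O 141, S 200, Cl 349, Ba 14.
So from lowest to highest: Ba < Li < O < S < Cl.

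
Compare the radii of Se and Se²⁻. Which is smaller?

Se

Forming Se²⁻ adds 2 electrons to Se. More electron–electron repulsion in the same shell, with unchanged nuclear charge, lets the cloud expand.
An anion is larger than its parent atom: Se²⁻ > Se.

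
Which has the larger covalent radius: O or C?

C

C is in period 2, group 14; O is in period 2, group 16.
Across a period the added protons contract the valence shell; down a group each new principal shell makes the atom larger.
All lie in period 2, so atomic radius increases right to left.
So C has the larger covalent radius (C > O).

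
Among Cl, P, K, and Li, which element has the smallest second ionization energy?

Consider each +1 ion: Cl⁺ still has 6 valence electrons; P⁺ still has 4 valence electrons; K⁺ is the bare [Ar] core; Li⁺ is the bare [He] core.
Breaking into a closed-shell core is much more expensive than removing a leftover valence electron — K and Li have the largest IE_2 here.
Valence configurations: Cl⁺ [Ne]3s²3p⁴, P⁺ [Ne]3s²3p².
Approximate IE_2 values (kJ/mol): Cl 2298, P 1907, K 3052, Li 7298.
Overall IE_2 order: P < Cl < K < Li.

P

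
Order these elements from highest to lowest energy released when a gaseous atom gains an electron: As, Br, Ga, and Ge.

Ga is in period 4, group 13; Ge is in period 4, group 14; As is in period 4, group 15; Br is in period 4, group 17.
Electron affinity generally becomes more exothermic across a period toward the halogens and less exothermic down a group.
All lie in period 4; the across-period trend (electron affinity increases left to right) applies, with the exception below.
Note the exception: Ge has a higher electron affinity than As, contrary to the simple trend — adding an electron to As's half-filled 4p³ is unfavourable, so Ge (4p²) has the more exothermic EA.
Approximate values (kJ/mol): Ga 29, Ge 119, As 78, Br 325.
So from highest to lowest: Br > Ge > As > Ga.

Br, Ge, As, Ga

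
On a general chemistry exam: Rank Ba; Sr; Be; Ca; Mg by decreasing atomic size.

Ba, Sr, Ca, Mg, Be

Be is in period 2, group 2; Mg is in period 3, group 2; Ca is in period 4, group 2; Sr is in period 5, group 2; Ba is in period 6, group 2.
Atomic radius shrinks across a period as nuclear charge pulls the same shell inward, and grows down a group as new shells are added.
All are in group 2, so atomic radius increases down the group.
So from largest to smallest: Ba > Sr > Ca > Mg > Be.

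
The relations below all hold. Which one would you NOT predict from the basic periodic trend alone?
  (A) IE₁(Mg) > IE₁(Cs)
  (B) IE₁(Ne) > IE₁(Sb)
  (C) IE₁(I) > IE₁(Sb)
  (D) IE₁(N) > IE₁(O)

(D)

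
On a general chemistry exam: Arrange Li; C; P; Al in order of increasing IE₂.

Al, P, C, Li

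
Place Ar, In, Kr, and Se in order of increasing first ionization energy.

Ar is in period 3, group 18; Se is in period 4, group 16; Kr is in period 4, group 18; In is in period 5, group 13.
First ionization energy rises across a period (greater Z_eff holds electrons more tightly) and falls down a group (valence electrons are farther from the nucleus).
Here both period and group differ, so the two effects have to be weighed against each other.
Se > In: relative to In, both the across-period and down-group shifts push Se's first ionization energy up.
Kr > Se: both are in period 4; the period trend gives Kr the larger value.
Ar > Kr: they share group 18; the group trend gives Ar the larger value.
Approximate values (kJ/mol): Ar 1521, Se 941, Kr 1351, In 558.
So from lowest to highest: In < Se < Kr < Ar.

In < Se < Kr < Ar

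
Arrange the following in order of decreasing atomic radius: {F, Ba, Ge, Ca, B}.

B is in period 2, group 13; F is in period 2, group 17; Ca is in period 4, group 2; Ge is in period 4, group 14; Ba is in period 6, group 2.
Across a period the added protons contract the valence shell; down a group each new principal shell makes the atom larger.
Here both period and group differ, so the two effects have to be weighed against each other.
B > F: B lies to the left of F in period 2, so the across-period effect alone puts B larger.
Ge > B: period and group pull opposite ways; the down-group shift dominates (121 vs 85 pm).
Ca > Ge: Ca lies to the left of Ge in period 4, so the across-period effect alone puts Ca larger.
Ba > Ca: they share group 2; the group trend gives Ba the larger value.
Approximate values (pm): B 85, F 64, Ca 171, Ge 121, Ba 196.
So from largest to smallest: Ba > Ca > Ge > B > F.

Ba > Ca > Ge > B > F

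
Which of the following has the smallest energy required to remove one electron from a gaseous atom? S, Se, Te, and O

Te

O is in period 2, group 16; S is in period 3, group 16; Se is in period 4, group 16; Te is in period 5, group 16.
IE₁ increases left→right with effective nuclear charge and decreases top→bottom as the valence shell moves farther out.
All are in group 16, so first ionization energy increases up the group.
The smallest energy required to remove one electron from a gaseous atom among these belongs to Te.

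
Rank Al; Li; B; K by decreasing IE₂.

The second ionization energy removes an electron from the +1 ion. For each element: Al⁺ still has 2 valence electrons; Li⁺ is the bare [He] core; B⁺ still has 2 valence electrons; K⁺ is the bare [Ar] core.
Pulling an electron out of a noble-gas core costs far more than removing a remaining valence electron, so K and Li sit at the high end of IE_2.
Valence configurations: Al⁺ [Ne]3s², B⁺ [He]2s².
The numbers (kJ/mol): Al 1817, Li 7298, B 2427, K 3052.
So the second ionization energies run Al < B < K < Li.

Li > K > B > Al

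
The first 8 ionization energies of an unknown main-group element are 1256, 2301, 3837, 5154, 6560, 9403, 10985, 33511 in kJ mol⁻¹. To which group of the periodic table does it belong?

Group 17

Look for the largest jump between consecutive ionization energies: IE8/IE7 ≈ 3.1, far larger than any earlier ratio.
That jump marks the point where a core electron is being removed. So the atom has 7 valence electrons.
A main-group element with 7 valence electrons is in group 17.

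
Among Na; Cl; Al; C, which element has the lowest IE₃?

Al

The third ionization energy removes an electron from the +2 ion. For each element: Na²⁺ is already 1 electron into the core; Cl²⁺ still has 5 valence electrons; Al²⁺ still has 1 valence electron; C²⁺ still has 2 valence electrons.
Breaking into a closed-shell core is much more expensive than removing a leftover valence electron — Na has the largest IE_3 here.
Valence configurations: Cl²⁺ [Ne]3s²3p³, Al²⁺ [Ne]3s¹, C²⁺ [He]2s².
Approximate IE_3 values (kJ/mol): Na 6910, Cl 3822, Al 2745, C 4620.
Hence IE_3: Al < Cl < C < Na.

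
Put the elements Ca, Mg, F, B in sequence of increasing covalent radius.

B is in period 2, group 13; F is in period 2, group 17; Mg is in period 3, group 2; Ca is in period 4, group 2.
Atomic radius shrinks across a period as nuclear charge pulls the same shell inward, and grows down a group as new shells are added.
Here both period and group differ, so the two effects have to be weighed against each other.
B > F: B lies to the left of F in period 2, so the across-period effect alone puts B larger.
Mg > B: relative to B, both the across-period and down-group shifts push Mg's atomic radius up.
Ca > Mg: Ca sits below Mg in group 2, so the down-group effect alone puts Ca larger.
Approximate values (pm): B 85, F 64, Mg 139, Ca 171.
So from smallest to largest: F < B < Mg < Ca.

F, B, Mg, Ca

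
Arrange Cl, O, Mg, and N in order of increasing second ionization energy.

Mg < Cl < N < O

IE_2 is the cost of taking one more electron from the +1 cation: Cl⁺ still has 6 valence electrons; O⁺ still has 5 valence electrons; Mg⁺ still has 1 valence electron; N⁺ still has 4 valence electrons.
All are still removing valence electrons, so compare the +1 ions as you would atoms: IE_2 generally rises across a period (higher Z_eff) and falls down a group (larger shell), subject to the usual subshell exceptions.
Valence configurations: Cl⁺ [Ne]3s²3p⁴, O⁺ [He]2s²2p³, Mg⁺ [Ne]3s¹, N⁺ [He]2s²2p².
The numbers (kJ/mol): Cl 2298, O 3388, Mg 1451, N 2856.
Putting it together, IE_2: Mg < Cl < N < O.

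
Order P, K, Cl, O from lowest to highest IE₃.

The third ionization energy removes an electron from the +2 ion. For each element: P²⁺ still has 3 valence electrons; K²⁺ is already 1 electron into the core; Cl²⁺ still has 5 valence electrons; O²⁺ still has 4 valence electrons.
Usually core removal costs more than valence removal, but here the competition is close: a tightly held n=2 valence electron can cost more to remove than an n=3 core electron, so the actual values have to decide it.
Valence configurations: P²⁺ [Ne]3s²3p¹, Cl²⁺ [Ne]3s²3p³, O²⁺ [He]2s²2p².
Tabulated IE_3 (kJ/mol): P 2914, K 4420, Cl 3822, O 5300.
So the third ionization energies run P < Cl < K < O.

P < Cl < K < O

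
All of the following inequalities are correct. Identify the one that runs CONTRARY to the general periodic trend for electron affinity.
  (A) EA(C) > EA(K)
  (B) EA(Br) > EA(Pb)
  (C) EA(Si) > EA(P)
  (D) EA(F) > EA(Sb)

The general trend: electron affinity increases across a period and decreases down a group.
(A) C (period 2, group 14) vs K (period 4, group 1): the stated order agrees with the simple trend.
(B) Br (period 4, group 17) vs Pb (period 6, group 14): the stated order agrees with the simple trend.
(C) Si (period 3, group 14) vs P (period 3, group 15): the stated order contradicts the simple trend.
(D) F (period 2, group 17) vs Sb (period 5, group 15): the stated order agrees with the simple trend.
The exception is (C): adding an electron to P's half-filled 3p³ is unfavourable, so Si (3p²) has the more exothermic EA.

(C)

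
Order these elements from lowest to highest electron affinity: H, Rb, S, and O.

EA tends to increase across a period and decrease down a group, though the pattern is less regular than for IE or radius.
Neither a single period nor a single group — weigh both effects.
H > Rb: they share group 1; the group trend gives H the larger value.
O > H: the two effects oppose for this pair; the across-period effect wins (141 vs 73 kJ/mol).
S > O: this pair runs against the simple trend — see the exception note.
Note the exception: S has a higher electron affinity than O, contrary to the simple trend — the compact 2p subshell of O repels the added electron more than S's larger 3p does.
For reference (kJ/mol): H 73, O 141, S 200, Rb 47.
So from lowest to highest: Rb < H < O < S.

Rb < H < O < S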